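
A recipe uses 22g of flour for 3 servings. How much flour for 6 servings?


Direct proportion: y/x = constant
k = 22/3 ≈ 7.3333
y₂ = k × 6 = 22 × 6 / 3 = 132/3
= 44.00

44.00


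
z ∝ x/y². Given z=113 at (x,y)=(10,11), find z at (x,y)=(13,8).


z = k·x/y²
Solve for k using the known point: k = z·y²/x = 113×121/10 = 13673/10 = 1367.3000
Now evaluate at x=13, y=8:
z = k × 13 / 64 = (13673 × 13) / (10 × 64) = 177749/640
≈ 277.7328

277.7328


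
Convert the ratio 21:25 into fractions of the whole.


Total parts = 21 + 25 = 46
First part: 21/46 = 21/46
Second part: 25/46 = 25/46
= 21/46 and 25/46

21/46 and 25/46


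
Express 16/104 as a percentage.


Percentage = (part / whole) × 100
= (16 / 104) × 100
≈ 15.38%

15.38%


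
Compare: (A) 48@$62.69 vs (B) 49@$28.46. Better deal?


Deal A: $62.69/48 = $1.3060/unit
Deal B: $28.46/49 = $0.5808/unit
B is cheaper per unit
= Deal B

Deal B


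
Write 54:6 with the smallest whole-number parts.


GCD(54, 6) = 6
54/6 : 6/6
= 9:1

9:1


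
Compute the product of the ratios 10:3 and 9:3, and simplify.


Compound ratio = (10×9) : (3×3)
= 90:9
GCD = 9
= 10:1

10:1


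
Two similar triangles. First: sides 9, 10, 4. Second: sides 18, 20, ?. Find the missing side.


Scale factor = 18/9 = 2
Missing side = 4 × 2
= 8.0

8.0


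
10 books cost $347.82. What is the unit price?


Unit rate = total / quantity
= 347.82 / 10
= $34.78 per unit

$34.78 per unit


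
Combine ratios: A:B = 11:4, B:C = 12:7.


Match B: multiply A:B by 12 → 132:48
Multiply B:C by 4 → 48:28
Combined: 132:48:28
GCD = 4
= 33:12:7

33:12:7


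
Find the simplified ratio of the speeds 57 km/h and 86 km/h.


Ratio = 57:86
GCD = 1
Simplified = 57:86
Time ratio (same distance) = 86:57
Speed ratio = 57:86

57:86


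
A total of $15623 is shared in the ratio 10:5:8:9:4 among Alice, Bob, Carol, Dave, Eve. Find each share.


Total parts = 10 + 5 + 8 + 9 + 4 = 36
Alice: 15623 × 10/36 = 4339.72
Bob: 15623 × 5/36 = 2169.86
Carol: 15623 × 8/36 = 3471.78
Dave: 15623 × 9/36 = 3905.75
Eve: 15623 × 4/36 = 1735.89
= Alice: $4339.72, Bob: $2169.86, Carol: $3471.78, Dave: $3905.75, Eve: $1735.89

Alice: $4339.72, Bob: $2169.86, Carol: $3471.78, Dave: $3905.75, Eve: $1735.89


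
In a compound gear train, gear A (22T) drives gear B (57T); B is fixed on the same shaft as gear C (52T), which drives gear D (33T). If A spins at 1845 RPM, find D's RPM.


Stage 1: RPM_B = RPM_A × t_A/t_B = 1845 × 22/57 = 40590/57 ≈ 712.11
B and C share a shaft → RPM_C = RPM_B
Stage 2: RPM_D = RPM_C × t_C/t_D = RPM_A × (t_A×t_C)/(t_B×t_D)
Overall ratio = (22×52)/(57×33) = 1144/1881
RPM_D = 1845 × 1144/1881 = 2110680/1881
≈ 1122.11 RPM

1122.11 RPM


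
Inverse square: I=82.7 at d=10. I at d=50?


I₁d₁² = I₂d₂²
I₂ = I₁ × (d₁/d₂)²
= 82.7 × (10/50)²
= 82.7 × 100/2500
= 8270/2500
= 3.3080

3.3080


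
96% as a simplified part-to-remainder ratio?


96% means 96 parts out of 100; remainder = 4
Part : remainder = 96:4
GCD = 4
= 24:1

24:1


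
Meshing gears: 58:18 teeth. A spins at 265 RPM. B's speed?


Gear ratio = 58:18 = 29:9
RPM_B = RPM_A × (teeth_A / teeth_B)
= 265 × (58/18)
= 853.9 RPM

853.9 RPM


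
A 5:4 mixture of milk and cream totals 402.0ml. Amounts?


Total parts = 5 + 4 = 9
milk: 402.0 × 5/9 = 223.3ml
cream: 402.0 × 4/9 = 178.7ml
= 223.3ml and 178.7ml

223.3ml and 178.7ml


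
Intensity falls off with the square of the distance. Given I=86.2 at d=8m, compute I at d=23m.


I₁d₁² = I₂d₂²
I₂ = I₁ × (d₁/d₂)²
= 86.2 × (8/23)²
= 86.2 × 64/529
= 5516.8/529
≈ 10.4287

10.4287


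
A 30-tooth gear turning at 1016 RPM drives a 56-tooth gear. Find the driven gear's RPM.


Gear ratio = 30:56 = 15:28
RPM_B = RPM_A × (teeth_A / teeth_B)
= 1016 × (30/56)
= 544.3 RPM

544.3 RPM


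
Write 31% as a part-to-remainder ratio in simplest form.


31% means 31 parts out of 100; remainder = 69
Part : remainder = 31:69
GCD = 1
= 31:69

31:69


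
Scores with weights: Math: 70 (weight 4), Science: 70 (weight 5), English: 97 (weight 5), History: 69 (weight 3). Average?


Numerator = 70×4 + 70×5 + 97×5 + 69×3
= 280 + 350 + 485 + 207
= 1322
Total weight = 17
Weighted avg = 1322/17
= 77.76

77.76


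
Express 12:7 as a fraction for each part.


Total parts = 12 + 7 = 19
First part: 12/19 = 12/19
Second part: 7/19 = 7/19
= 12/19 and 7/19

12/19 and 7/19


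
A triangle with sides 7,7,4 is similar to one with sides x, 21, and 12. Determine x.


Scale factor = 21/7 = 3
Missing side = 7 × 3
= 21.0

21.0


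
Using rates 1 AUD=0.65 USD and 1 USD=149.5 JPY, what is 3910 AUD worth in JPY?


Step 1: 3910 AUD × 0.65 = 2541.50 USD
Step 2: 2541.50 USD × 149.5 = 379954.25 JPY
Implied rate AUD→JPY = 0.65 × 149.5 = 97.1750
= 379954.25 JPY

379954.25 JPY


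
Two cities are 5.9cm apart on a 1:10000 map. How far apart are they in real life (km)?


Real distance = map distance × scale
= 5.9cm × 10000
= 59000 cm = 590.0 m
= 0.590 km

0.590 km


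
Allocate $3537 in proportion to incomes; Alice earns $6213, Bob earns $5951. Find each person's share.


Total income = 6213 + 5951 = $12164
Alice: $3537 × 6213/12164 = $1806.59
Bob: $3537 × 5951/12164 = $1730.41
= Alice: $1806.59, Bob: $1730.41

Alice: $1806.59, Bob: $1730.41


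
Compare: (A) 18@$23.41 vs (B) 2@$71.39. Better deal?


Deal A: $23.41/18 = $1.3006/unit
Deal B: $71.39/2 = $35.6950/unit
A is cheaper per unit
= Deal A

Deal A


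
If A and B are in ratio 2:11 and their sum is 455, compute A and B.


Let A = 2k, B = 11k.
2k + 11k = 455
13k = 455 → k = 455/13 = 35
A = 2×35 = 70, B = 11×35 = 385
= A = 70, B = 385

A = 70, B = 385


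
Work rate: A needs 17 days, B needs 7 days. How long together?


Rate of A = 1/17 per day
Rate of B = 1/7 per day
Combined rate = 1/17 + 1/7 = 24/119 ≈ 0.2017 per day
Days = 1 / combined rate = 119/24
≈ 4.96 days

4.96 days


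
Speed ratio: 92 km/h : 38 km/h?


Ratio = 92:38
GCD = 2
Simplified = 46:19
Time ratio (same distance) = 19:46
Speed ratio = 46:19

46:19


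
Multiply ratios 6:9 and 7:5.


Compound ratio = (6×7) : (9×5)
= 42:45
GCD = 3
= 14:15

14:15


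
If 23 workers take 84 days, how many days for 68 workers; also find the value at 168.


Inverse proportion: x × y = constant
k = 23 × 84 = 1932
At x=68: k/68 = 28.41
At x=168: k/168 = 11.50
= 28.41 and 11.50

28.41 and 11.50


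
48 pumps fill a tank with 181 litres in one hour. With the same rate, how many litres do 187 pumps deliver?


Direct proportion: y/x = constant
k = 181/48 ≈ 3.7708
y₂ = k × 187 = 181 × 187 / 48 = 33847/48
≈ 705.15

705.15


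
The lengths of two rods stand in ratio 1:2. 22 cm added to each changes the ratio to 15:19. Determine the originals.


Let A = 1k, B = 2k.
(1k + 22) / (2k + 22) = 15/19
Cross-multiply: 19(1k + 22) = 15(2k + 22)
19k + 418 = 30k + 330
19k - 30k = 330 - 418
-11k = -88
k = -88/-11 = 8
A = 1×8 = 8, B = 2×8 = 16
= A = 8, B = 16

A = 8, B = 16


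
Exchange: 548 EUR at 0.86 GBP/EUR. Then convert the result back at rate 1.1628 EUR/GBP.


Amount × rate = 548 × 0.86 = 471.28 GBP
Round-trip: 471.28 × 1.1628 = 548.00 EUR
= 471.28 GBP, then 548.00 EUR

471.28 GBP, then 548.00 EUR


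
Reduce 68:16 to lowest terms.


GCD(68, 16) = 4
68/4 : 16/4
= 17:4

17:4


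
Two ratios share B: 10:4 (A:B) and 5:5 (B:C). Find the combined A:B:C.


Match B: multiply A:B by 5 → 50:20
Multiply B:C by 4 → 20:20
Combined: 50:20:20
GCD = 10
= 5:2:2

5:2:2


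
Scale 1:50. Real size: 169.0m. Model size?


Model size = real / scale
= 169.0 / 50
= 3.3800 m

3.3800 m


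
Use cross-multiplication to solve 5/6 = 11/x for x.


Cross multiply: 5 × x = 6 × 11
5x = 66
x = 66 / 5
= 13.20

13.20


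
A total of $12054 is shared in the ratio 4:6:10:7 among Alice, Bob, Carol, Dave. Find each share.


Total parts = 4 + 6 + 10 + 7 = 27
Alice: 12054 × 4/27 = 1785.78
Bob: 12054 × 6/27 = 2678.67
Carol: 12054 × 10/27 = 4464.44
Dave: 12054 × 7/27 = 3125.11
= Alice: $1785.78, Bob: $2678.67, Carol: $4464.44, Dave: $3125.11

Alice: $1785.78, Bob: $2678.67, Carol: $4464.44, Dave: $3125.11


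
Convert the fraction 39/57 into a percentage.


Percentage = (part / whole) × 100
= (39 / 57) × 100
≈ 68.42%

68.42%


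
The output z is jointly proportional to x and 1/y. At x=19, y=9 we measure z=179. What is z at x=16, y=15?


z = k·x/y
Solve for k using the known point: k = z·y/x = 179×9/19 = 1611/19 ≈ 84.7895
Now evaluate at x=16, y=15:
z = k × 16 / 15 = (1611 × 16) / (19 × 15) = 25776/285
≈ 90.4421

90.4421


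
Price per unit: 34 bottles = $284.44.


Unit rate = total / quantity
= 284.44 / 34
= $8.37 per unit

$8.37 per unit


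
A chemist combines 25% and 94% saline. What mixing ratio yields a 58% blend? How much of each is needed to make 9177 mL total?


Let x parts of 25% mix with y parts of 94%.
25x + 94y = 58(x + y)
25x + 94y = 58x + 58y
x(25 - 58) = y(58 - 94)
x/y = (94 - 58)/(58 - 25) = 36/33
Simplify: 12:11
Total parts = 23; one part = 9177/23 = 399.00 mL
25% solution: 12×399.00 = 4788.00 mL
94% solution: 11×399.00 = 4389.00 mL
= ratio 12:11; 4788.00 mL and 4389.00 mL

ratio 12:11; 4788.00 mL and 4389.00 mL


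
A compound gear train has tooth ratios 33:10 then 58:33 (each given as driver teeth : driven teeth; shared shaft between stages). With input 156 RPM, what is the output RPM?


Stage 1: RPM_B = RPM_A × t_A/t_B = 156 × 33/10 = 5148/10 = 514.80
B and C share a shaft → RPM_C = RPM_B
Stage 2: RPM_D = RPM_C × t_C/t_D = RPM_A × (t_A×t_C)/(t_B×t_D)
Overall ratio = (33×58)/(10×33) = 1914/330
RPM_D = 156 × 1914/330 = 298584/330
= 904.80 RPM

904.80 RPM


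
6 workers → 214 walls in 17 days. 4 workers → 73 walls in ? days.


Days ∝ work / workers, so d₂ = d₁ × (m₁/m₂) × (w₂/w₁)
Workers factor (inverse): 6/4 = 1.5000
Work factor (direct): 73/214 ≈ 0.3411
d₂ = 17 × 6/4 × 73/214 = (17 × 6 × 73) / (4 × 214) = 7446/856
≈ 8.70 days

8.70 days


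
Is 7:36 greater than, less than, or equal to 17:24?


7/36 = 0.1944
17/24 = 0.7083
0.1944 < 0.7083, so 7:36 is less
= less than

less than


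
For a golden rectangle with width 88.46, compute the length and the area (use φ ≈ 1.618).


φ = (1 + √5) / 2 ≈ 1.618
Length = width × φ = 88.46 × 1.618 = 143.12828
≈ 143.13
Area = width × length = 88.46 × 143.12828 = 12661.1276488 ≈ 12661.13
= Length: 143.13, Area: 12661.13

Length: 143.13, Area: 12661.13


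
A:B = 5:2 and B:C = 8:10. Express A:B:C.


Match B: multiply A:B by 8 → 40:16
Multiply B:C by 2 → 16:20
Combined: 40:16:20
GCD = 4
= 10:4:5

10:4:5


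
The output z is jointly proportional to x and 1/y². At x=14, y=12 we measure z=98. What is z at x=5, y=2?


z = k·x/y²
Solve for k using the known point: k = z·y²/x = 98×144/14 = 14112/14 = 1008.0000
Now evaluate at x=5, y=2:
z = k × 5 / 4 = (14112 × 5) / (14 × 4) = 70560/56
= 1260.0000

1260.0000


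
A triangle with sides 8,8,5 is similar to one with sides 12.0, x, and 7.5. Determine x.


Scale factor = 12.0/8 = 1.5
Missing side = 8 × 1.5
= 12.0

12.0


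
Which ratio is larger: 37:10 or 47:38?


37/10 = 3.7000
47/38 = 1.2368
3.7000 > 1.2368, so 37:10 is greater
= 37:10

37:10


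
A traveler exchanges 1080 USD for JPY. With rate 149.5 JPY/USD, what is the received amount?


Amount × rate = 1080 × 149.5
= 161460.00 JPY

161460.00 JPY


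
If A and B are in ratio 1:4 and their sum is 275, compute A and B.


Let A = 1k, B = 4k.
1k + 4k = 275
5k = 275 → k = 275/5 = 55
A = 1×55 = 55, B = 4×55 = 220
= A = 55, B = 220

A = 55, B = 220


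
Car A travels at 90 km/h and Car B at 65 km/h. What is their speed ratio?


Ratio = 90:65
GCD = 5
Simplified = 18:13
Time ratio (same distance) = 13:18
Speed ratio = 18:13

18:13


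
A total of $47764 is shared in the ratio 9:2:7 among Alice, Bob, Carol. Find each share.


Total parts = 9 + 2 + 7 = 18
Alice: 47764 × 9/18 = 23882.00
Bob: 47764 × 2/18 = 5307.11
Carol: 47764 × 7/18 = 18574.89
= Alice: $23882.00, Bob: $5307.11, Carol: $18574.89

Alice: $23882.00, Bob: $5307.11, Carol: $18574.89


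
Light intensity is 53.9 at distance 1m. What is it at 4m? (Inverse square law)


I₁d₁² = I₂d₂²
I₂ = I₁ × (d₁/d₂)²
= 53.9 × (1/4)²
= 53.9 × 1/16
= 53.9/16
≈ 3.3688

3.3688


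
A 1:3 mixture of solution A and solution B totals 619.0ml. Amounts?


Total parts = 1 + 3 = 4
solution A: 619.0 × 1/4 = 154.8ml
solution B: 619.0 × 3/4 = 464.3ml
= 154.8ml and 464.3ml

154.8ml and 464.3ml


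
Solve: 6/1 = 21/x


Cross multiply: 6 × x = 1 × 21
6x = 21
x = 21 / 6
= 3.50

3.50


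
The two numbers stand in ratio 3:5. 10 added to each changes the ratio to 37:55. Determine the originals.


Let A = 3k, B = 5k.
(3k + 10) / (5k + 10) = 37/55
Cross-multiply: 55(3k + 10) = 37(5k + 10)
165k + 550 = 185k + 370
165k - 185k = 370 - 550
-20k = -180
k = -180/-20 = 9
A = 3×9 = 27, B = 5×9 = 45
= A = 27, B = 45

A = 27, B = 45


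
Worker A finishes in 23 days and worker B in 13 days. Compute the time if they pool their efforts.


Rate of A = 1/23 per day
Rate of B = 1/13 per day
Combined rate = 1/23 + 1/13 = 36/299 ≈ 0.1204 per day
Days = 1 / combined rate = 299/36
≈ 8.31 days

8.31 days


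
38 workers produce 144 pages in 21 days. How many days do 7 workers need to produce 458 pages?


Days ∝ work / workers, so d₂ = d₁ × (m₁/m₂) × (w₂/w₁)
Workers factor (inverse): 38/7 ≈ 5.4286
Work factor (direct): 458/144 ≈ 3.1806
d₂ = 21 × 38/7 × 458/144 = (21 × 38 × 458) / (7 × 144) = 365484/1008
≈ 362.58 days

362.58 days


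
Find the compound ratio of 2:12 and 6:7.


Compound ratio = (2×6) : (12×7)
= 12:84
GCD = 12
= 1:7

1:7


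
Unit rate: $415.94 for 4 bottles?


Unit rate = total / quantity
= 415.94 / 4
= $103.99 per unit

$103.99 per unit


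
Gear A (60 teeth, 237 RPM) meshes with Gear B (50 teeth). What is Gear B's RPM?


Gear ratio = 60:50 = 6:5
RPM_B = RPM_A × (teeth_A / teeth_B)
= 237 × (60/50)
= 284.4 RPM

284.4 RPM


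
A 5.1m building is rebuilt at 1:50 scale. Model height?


Model size = real / scale
= 5.1 / 50
= 0.1020 m

0.1020 m


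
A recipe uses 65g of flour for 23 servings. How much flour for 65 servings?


Direct proportion: y/x = constant
k = 65/23 ≈ 2.8261
y₂ = k × 65 = 65 × 65 / 23 = 4225/23
≈ 183.70

183.70


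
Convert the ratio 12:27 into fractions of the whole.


Total parts = 12 + 27 = 39
First part: 12/39 = 4/13
Second part: 27/39 = 9/13
= 4/13 and 9/13

4/13 and 9/13


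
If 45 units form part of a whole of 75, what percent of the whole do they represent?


Percentage = (part / whole) × 100
= (45 / 75) × 100
= 60.00%

60.00%


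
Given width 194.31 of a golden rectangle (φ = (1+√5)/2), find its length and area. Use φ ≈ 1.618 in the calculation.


φ = (1 + √5) / 2 ≈ 1.618
Length = width × φ = 194.31 × 1.618 = 314.39358
≈ 314.39
Area = width × length = 194.31 × 314.39358 = 61089.8165298 ≈ 61089.82
= Length: 314.39, Area: 61089.82

Length: 314.39, Area: 61089.82


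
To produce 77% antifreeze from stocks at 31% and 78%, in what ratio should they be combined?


Let x parts of 31% mix with y parts of 78%.
31x + 78y = 77(x + y)
31x + 78y = 77x + 77y
x(31 - 77) = y(77 - 78)
x/y = (78 - 77)/(77 - 31) = 1/46
Simplify: 1:46
= 1:46

1:46


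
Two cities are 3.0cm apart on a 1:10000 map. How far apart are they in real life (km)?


Real distance = map distance × scale
= 3.0cm × 10000
= 30000 cm = 300.0 m
= 0.300 km

0.300 km


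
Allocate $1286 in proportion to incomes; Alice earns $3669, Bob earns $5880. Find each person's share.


Total income = 3669 + 5880 = $9549
Alice: $1286 × 3669/9549 = $494.12
Bob: $1286 × 5880/9549 = $791.88
= Alice: $494.12, Bob: $791.88

Alice: $494.12, Bob: $791.88


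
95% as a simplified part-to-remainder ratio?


95% means 95 parts out of 100; remainder = 5
Part : remainder = 95:5
GCD = 5
= 19:1

19:1


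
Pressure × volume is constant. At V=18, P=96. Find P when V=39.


Inverse proportion: x × y = constant
k = 18 × 96 = 1728
y₂ = k / 39 = 1728 / 39
= 44.31

44.31


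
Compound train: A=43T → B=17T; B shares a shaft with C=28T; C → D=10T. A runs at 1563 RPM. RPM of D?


Stage 1: RPM_B = RPM_A × t_A/t_B = 1563 × 43/17 = 67209/17 ≈ 3953.47
B and C share a shaft → RPM_C = RPM_B
Stage 2: RPM_D = RPM_C × t_C/t_D = RPM_A × (t_A×t_C)/(t_B×t_D)
Overall ratio = (43×28)/(17×10) = 1204/170
RPM_D = 1563 × 1204/170 = 1881852/170
≈ 11069.72 RPM

11069.72 RPM


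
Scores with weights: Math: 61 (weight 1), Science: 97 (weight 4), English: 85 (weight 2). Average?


Numerator = 61×1 + 97×4 + 85×2
= 61 + 388 + 170
= 619
Total weight = 7
Weighted avg = 619/7
= 88.43

88.43


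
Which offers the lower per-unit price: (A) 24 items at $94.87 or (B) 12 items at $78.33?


Deal A: $94.87/24 = $3.9529/unit
Deal B: $78.33/12 = $6.5275/unit
A is cheaper per unit
= Deal A

Deal A


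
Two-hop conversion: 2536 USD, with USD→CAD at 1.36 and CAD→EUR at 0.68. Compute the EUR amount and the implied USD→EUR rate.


Step 1: 2536 USD × 1.36 = 3448.96 CAD
Step 2: 3448.96 CAD × 0.68 = 2345.29 EUR
Implied rate USD→EUR = 1.36 × 0.68 = 0.9248
= 2345.29 EUR; implied rate 0.9248 EUR/USD

2345.29 EUR; implied rate 0.9248 EUR/USD


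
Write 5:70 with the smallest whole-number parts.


GCD(5, 70) = 5
5/5 : 70/5
= 1:14

1:14


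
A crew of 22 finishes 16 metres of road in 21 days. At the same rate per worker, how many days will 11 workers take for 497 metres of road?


Days ∝ work / workers, so d₂ = d₁ × (m₁/m₂) × (w₂/w₁)
Workers factor (inverse): 22/11 = 2.0000
Work factor (direct): 497/16 = 31.0625
d₂ = 21 × 22/11 × 497/16 = (21 × 22 × 497) / (11 × 16) = 229614/176
≈ 1304.63 days

1304.63 days


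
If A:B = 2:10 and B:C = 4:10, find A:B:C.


Match B: multiply A:B by 4 → 8:40
Multiply B:C by 10 → 40:100
Combined: 8:40:100
GCD = 4
= 2:10:25

2:10:25


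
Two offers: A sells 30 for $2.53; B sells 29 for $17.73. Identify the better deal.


Deal A: $2.53/30 = $0.0843/unit
Deal B: $17.73/29 = $0.6114/unit
A is cheaper per unit
= Deal A

Deal A


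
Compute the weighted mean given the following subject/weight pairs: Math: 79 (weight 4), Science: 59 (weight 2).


Numerator = 79×4 + 59×2
= 316 + 118
= 434
Total weight = 6
Weighted avg = 434/6
= 72.33

72.33


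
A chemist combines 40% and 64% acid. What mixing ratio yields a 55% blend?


Let x parts of 40% mix with y parts of 64%.
40x + 64y = 55(x + y)
40x + 64y = 55x + 55y
x(40 - 55) = y(55 - 64)
x/y = (64 - 55)/(55 - 40) = 9/15
Simplify: 3:5
= 3:5

3:5


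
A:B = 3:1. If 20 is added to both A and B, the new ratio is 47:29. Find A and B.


Let A = 3k, B = 1k.
(3k + 20) / (1k + 20) = 47/29
Cross-multiply: 29(3k + 20) = 47(1k + 20)
87k + 580 = 47k + 940
87k - 47k = 940 - 580
40k = 360
k = 360/40 = 9
A = 3×9 = 27, B = 1×9 = 9
= A = 27, B = 9

A = 27, B = 9


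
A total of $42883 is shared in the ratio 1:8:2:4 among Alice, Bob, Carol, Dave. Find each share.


Total parts = 1 + 8 + 2 + 4 = 15
Alice: 42883 × 1/15 = 2858.87
Bob: 42883 × 8/15 = 22870.93
Carol: 42883 × 2/15 = 5717.73
Dave: 42883 × 4/15 = 11435.47
= Alice: $2858.87, Bob: $22870.93, Carol: $5717.73, Dave: $11435.47

Alice: $2858.87, Bob: $22870.93, Carol: $5717.73, Dave: $11435.47


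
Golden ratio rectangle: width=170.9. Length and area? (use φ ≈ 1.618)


φ = (1 + √5) / 2 ≈ 1.618
Length = width × φ = 170.9 × 1.618 = 276.5162
≈ 276.52
Area = width × length = 170.9 × 276.5162 = 47256.61858 ≈ 47256.62
= Length: 276.52, Area: 47256.62

Length: 276.52, Area: 47256.62


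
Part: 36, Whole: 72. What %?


Percentage = (part / whole) × 100
= (36 / 72) × 100
= 50.00%

50.00%


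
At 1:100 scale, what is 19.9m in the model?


Model size = real / scale
= 19.9 / 100
= 0.1990 m

0.1990 m


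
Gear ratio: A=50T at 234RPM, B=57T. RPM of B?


Gear ratio = 50:57 = 50:57
RPM_B = RPM_A × (teeth_A / teeth_B)
= 234 × (50/57)
= 205.3 RPM

205.3 RPM


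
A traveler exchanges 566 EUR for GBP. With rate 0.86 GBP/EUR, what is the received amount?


Amount × rate = 566 × 0.86
= 486.76 GBP

486.76 GBP


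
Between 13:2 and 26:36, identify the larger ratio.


13/2 = 6.5000
26/36 = 0.7222
6.5000 > 0.7222, so 13:2 is greater
= 13:2

13:2


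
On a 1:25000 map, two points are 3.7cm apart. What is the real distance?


Real distance = map distance × scale
= 3.7cm × 25000
= 92500 cm = 925.0 m
= 0.925 km

0.925 km


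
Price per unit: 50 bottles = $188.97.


Unit rate = total / quantity
= 188.97 / 50
= $3.78 per unit

$3.78 per unit


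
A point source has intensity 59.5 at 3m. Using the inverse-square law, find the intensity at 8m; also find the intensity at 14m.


I₁d₁² = I₂d₂²
I at 8m = 59.5 × (3/8)² = 59.5 × 9/64 = 535.5/64 ≈ 8.3672
I at 14m = 59.5 × (3/14)² = 59.5 × 9/196 = 535.5/196 ≈ 2.7321
= 8.3672 and 2.7321

8.3672 and 2.7321


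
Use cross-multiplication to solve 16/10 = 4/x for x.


Cross multiply: 16 × x = 10 × 4
16x = 40
x = 40 / 16
= 2.50

2.50


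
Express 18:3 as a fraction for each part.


Total parts = 18 + 3 = 21
First part: 18/21 = 6/7
Second part: 3/21 = 1/7
= 6/7 and 1/7

6/7 and 1/7


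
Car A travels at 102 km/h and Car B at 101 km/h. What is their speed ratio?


Ratio = 102:101
GCD = 1
Simplified = 102:101
Time ratio (same distance) = 101:102
Speed ratio = 102:101

102:101


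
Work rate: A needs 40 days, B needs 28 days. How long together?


Rate of A = 1/40 per day
Rate of B = 1/28 per day
Combined rate = 1/40 + 1/28 = 68/1120 ≈ 0.0607 per day
Days = 1 / combined rate = 1120/68
≈ 16.47 days

16.47 days


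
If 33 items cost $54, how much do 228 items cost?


Direct proportion: y/x = constant
k = 54/33 ≈ 1.6364
y₂ = k × 228 = 54 × 228 / 33 = 12312/33
≈ 373.09

373.09


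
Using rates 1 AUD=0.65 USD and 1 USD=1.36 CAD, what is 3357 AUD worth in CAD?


Step 1: 3357 AUD × 0.65 = 2182.05 USD
Step 2: 2182.05 USD × 1.36 = 2967.59 CAD
Implied rate AUD→CAD = 0.65 × 1.36 = 0.8840
= 2967.59 CAD

2967.59 CAD


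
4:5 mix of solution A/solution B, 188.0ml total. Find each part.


Total parts = 4 + 5 = 9
solution A: 188.0 × 4/9 = 83.6ml
solution B: 188.0 × 5/9 = 104.4ml
= 83.6ml and 104.4ml

83.6ml and 104.4ml


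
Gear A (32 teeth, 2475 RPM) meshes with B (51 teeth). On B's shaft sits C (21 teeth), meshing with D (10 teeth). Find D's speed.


Stage 1: RPM_B = RPM_A × t_A/t_B = 2475 × 32/51 = 79200/51 ≈ 1552.94
B and C share a shaft → RPM_C = RPM_B
Stage 2: RPM_D = RPM_C × t_C/t_D = RPM_A × (t_A×t_C)/(t_B×t_D)
Overall ratio = (32×21)/(51×10) = 672/510
RPM_D = 2475 × 672/510 = 1663200/510
≈ 3261.18 RPM

3261.18 RPM


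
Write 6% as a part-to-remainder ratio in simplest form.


6% means 6 parts out of 100; remainder = 94
Part : remainder = 6:94
GCD = 2
= 3:47

3:47


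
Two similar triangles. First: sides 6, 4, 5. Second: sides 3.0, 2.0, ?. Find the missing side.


Scale factor = 3.0/6 = 0.5
Missing side = 5 × 0.5
= 2.5

2.5


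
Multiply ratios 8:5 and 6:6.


Compound ratio = (8×6) : (5×6)
= 48:30
GCD = 6
= 8:5

8:5


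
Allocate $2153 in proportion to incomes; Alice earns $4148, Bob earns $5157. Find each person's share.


Total income = 4148 + 5157 = $9305
Alice: $2153 × 4148/9305 = $959.77
Bob: $2153 × 5157/9305 = $1193.23
= Alice: $959.77, Bob: $1193.23

Alice: $959.77, Bob: $1193.23


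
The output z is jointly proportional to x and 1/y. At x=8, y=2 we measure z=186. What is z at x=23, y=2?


z = k·x/y
Solve for k using the known point: k = z·y/x = 186×2/8 = 372/8 = 46.5000
Now evaluate at x=23, y=2:
z = k × 23 / 2 = (372 × 23) / (8 × 2) = 8556/16
= 534.7500

534.7500


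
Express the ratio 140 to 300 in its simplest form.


GCD(140, 300) = 20
140/20 : 300/20
= 7:15

7:15


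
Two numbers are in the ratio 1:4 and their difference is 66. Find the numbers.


Let A = 1k, B = 4k.
4k - 1k = 66
3k = 66 → k = 66/3 = 22
A = 1×22 = 22, B = 4×22 = 88
= A = 22, B = 88

A = 22, B = 88


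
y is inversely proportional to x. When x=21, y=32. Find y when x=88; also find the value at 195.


Inverse proportion: x × y = constant
k = 21 × 32 = 672
At x=88: k/88 = 7.64
At x=195: k/195 = 3.45
= 7.64 and 3.45

7.64 and 3.45


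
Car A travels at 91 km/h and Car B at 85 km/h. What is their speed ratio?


Ratio = 91:85
GCD = 1
Simplified = 91:85
Time ratio (same distance) = 85:91
Speed ratio = 91:85

91:85


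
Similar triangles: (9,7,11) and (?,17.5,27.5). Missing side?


Scale factor = 17.5/7 = 2.5
Missing side = 9 × 2.5
= 22.5

22.5


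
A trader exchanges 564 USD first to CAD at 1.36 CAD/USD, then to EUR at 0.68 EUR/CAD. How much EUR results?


Step 1: 564 USD × 1.36 = 767.04 CAD
Step 2: 767.04 CAD × 0.68 = 521.59 EUR
Implied rate USD→EUR = 1.36 × 0.68 = 0.9248
= 521.59 EUR

521.59 EUR


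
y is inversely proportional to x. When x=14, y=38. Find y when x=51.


Inverse proportion: x × y = constant
k = 14 × 38 = 532
y₂ = k / 51 = 532 / 51
= 10.43

10.43


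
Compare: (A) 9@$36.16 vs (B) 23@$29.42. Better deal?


Deal A: $36.16/9 = $4.0178/unit
Deal B: $29.42/23 = $1.2791/unit
B is cheaper per unit
= Deal B

Deal B


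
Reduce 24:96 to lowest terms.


GCD(24, 96) = 24
24/24 : 96/24
= 1:4

1:4


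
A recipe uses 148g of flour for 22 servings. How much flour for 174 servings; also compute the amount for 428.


Direct proportion: y/x = constant
k = 148/22 ≈ 6.7273
y at x=174: k × 174 = 148 × 174 / 22 = 25752/22 ≈ 1170.55
y at x=428: k × 428 = 148 × 428 / 22 = 63344/22 ≈ 2879.27
= 1170.55 and 2879.27

1170.55 and 2879.27


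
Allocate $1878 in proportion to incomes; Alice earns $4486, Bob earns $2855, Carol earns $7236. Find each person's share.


Total income = 4486 + 2855 + 7236 = $14577
Alice: $1878 × 4486/14577 = $577.95
Bob: $1878 × 2855/14577 = $367.82
Carol: $1878 × 7236/14577 = $932.24
= Alice: $577.95, Bob: $367.82, Carol: $932.24

Alice: $577.95, Bob: $367.82, Carol: $932.24


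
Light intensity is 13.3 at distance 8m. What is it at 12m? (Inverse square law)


I₁d₁² = I₂d₂²
I₂ = I₁ × (d₁/d₂)²
= 13.3 × (8/12)²
= 13.3 × 64/144
= 851.2/144
≈ 5.9111

5.9111


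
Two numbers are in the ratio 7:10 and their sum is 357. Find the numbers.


Let A = 7k, B = 10k.
7k + 10k = 357
17k = 357 → k = 357/17 = 21
A = 7×21 = 147, B = 10×21 = 210
= A = 147, B = 210

A = 147, B = 210


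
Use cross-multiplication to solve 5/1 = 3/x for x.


Cross multiply: 5 × x = 1 × 3
5x = 3
x = 3 / 5
= 0.60

0.60


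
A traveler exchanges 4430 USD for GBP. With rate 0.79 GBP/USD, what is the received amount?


Amount × rate = 4430 × 0.79
= 3499.70 GBP

3499.70 GBP


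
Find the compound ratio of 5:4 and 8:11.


Compound ratio = (5×8) : (4×11)
= 40:44
GCD = 4
= 10:11

10:11


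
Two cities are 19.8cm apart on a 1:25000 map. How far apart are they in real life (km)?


Real distance = map distance × scale
= 19.8cm × 25000
= 495000 cm = 4950.0 m
= 4.950 km

4.950 km


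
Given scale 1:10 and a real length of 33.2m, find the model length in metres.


Model size = real / scale
= 33.2 / 10
= 3.3200 m

3.3200 m


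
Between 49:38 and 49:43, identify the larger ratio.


49/38 = 1.2895
49/43 = 1.1395
1.2895 > 1.1395, so 49:38 is greater
= 49:38

49:38


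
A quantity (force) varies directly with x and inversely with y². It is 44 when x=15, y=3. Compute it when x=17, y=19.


z = k·x/y²
Solve for k using the known point: k = z·y²/x = 44×9/15 = 396/15 = 26.4000
Now evaluate at x=17, y=19:
z = k × 17 / 361 = (396 × 17) / (15 × 361) = 6732/5415
≈ 1.2432

1.2432


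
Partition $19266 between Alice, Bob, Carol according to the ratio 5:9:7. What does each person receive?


Total parts = 5 + 9 + 7 = 21
Alice: 19266 × 5/21 = 4587.14
Bob: 19266 × 9/21 = 8256.86
Carol: 19266 × 7/21 = 6422.00
= Alice: $4587.14, Bob: $8256.86, Carol: $6422.00

Alice: $4587.14, Bob: $8256.86, Carol: $6422.00


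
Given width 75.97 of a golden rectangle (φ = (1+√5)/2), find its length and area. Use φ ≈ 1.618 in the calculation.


φ = (1 + √5) / 2 ≈ 1.618
Length = width × φ = 75.97 × 1.618 = 122.91946
≈ 122.92
Area = width × length = 75.97 × 122.91946 = 9338.1913762 ≈ 9338.19
= Length: 122.92, Area: 9338.19

Length: 122.92, Area: 9338.19


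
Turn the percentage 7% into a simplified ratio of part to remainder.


7% means 7 parts out of 100; remainder = 93
Part : remainder = 7:93
GCD = 1
= 7:93

7:93


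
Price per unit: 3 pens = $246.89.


Unit rate = total / quantity
= 246.89 / 3
= $82.30 per unit

$82.30 per unit


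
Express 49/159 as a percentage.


Percentage = (part / whole) × 100
= (49 / 159) × 100
≈ 30.82%

30.82%


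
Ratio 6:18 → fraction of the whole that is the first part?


Total parts = 6 + 18 = 24
First part: 6/24 = 1/4
= 1/4

1/4


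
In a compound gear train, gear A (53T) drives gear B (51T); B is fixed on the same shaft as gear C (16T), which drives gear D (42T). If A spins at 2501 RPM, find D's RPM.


Stage 1: RPM_B = RPM_A × t_A/t_B = 2501 × 53/51 = 132553/51 ≈ 2599.08
B and C share a shaft → RPM_C = RPM_B
Stage 2: RPM_D = RPM_C × t_C/t_D = RPM_A × (t_A×t_C)/(t_B×t_D)
Overall ratio = (53×16)/(51×42) = 848/2142
RPM_D = 2501 × 848/2142 = 2120848/2142
≈ 990.13 RPM

990.13 RPM


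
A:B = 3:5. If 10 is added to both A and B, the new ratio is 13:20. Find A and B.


Let A = 3k, B = 5k.
(3k + 10) / (5k + 10) = 13/20
Cross-multiply: 20(3k + 10) = 13(5k + 10)
60k + 200 = 65k + 130
60k - 65k = 130 - 200
-5k = -70
k = -70/-5 = 14
A = 3×14 = 42, B = 5×14 = 70
= A = 42, B = 70

A = 42, B = 70


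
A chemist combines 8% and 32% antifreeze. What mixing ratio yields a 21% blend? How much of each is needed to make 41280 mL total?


Let x parts of 8% mix with y parts of 32%.
8x + 32y = 21(x + y)
8x + 32y = 21x + 21y
x(8 - 21) = y(21 - 32)
x/y = (32 - 21)/(21 - 8) = 11/13
Simplify: 11:13
Total parts = 24; one part = 41280/24 = 1720.00 mL
8% solution: 11×1720.00 = 18920.00 mL
32% solution: 13×1720.00 = 22360.00 mL
= ratio 11:13; 18920.00 mL and 22360.00 mL

ratio 11:13; 18920.00 mL and 22360.00 mL


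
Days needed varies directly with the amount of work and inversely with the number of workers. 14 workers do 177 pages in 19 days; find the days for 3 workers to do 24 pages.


Days ∝ work / workers, so d₂ = d₁ × (m₁/m₂) × (w₂/w₁)
Workers factor (inverse): 14/3 ≈ 4.6667
Work factor (direct): 24/177 ≈ 0.1356
d₂ = 19 × 14/3 × 24/177 = (19 × 14 × 24) / (3 × 177) = 6384/531
≈ 12.02 days

12.02 days


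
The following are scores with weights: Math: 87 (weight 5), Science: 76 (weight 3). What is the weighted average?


Numerator = 87×5 + 76×3
= 435 + 228
= 663
Total weight = 8
Weighted avg = 663/8
= 82.88

82.88


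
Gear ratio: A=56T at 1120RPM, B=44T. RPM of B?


Gear ratio = 56:44 = 14:11
RPM_B = RPM_A × (teeth_A / teeth_B)
= 1120 × (56/44)
= 1425.5 RPM

1425.5 RPM


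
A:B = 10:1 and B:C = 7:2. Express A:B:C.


Match B: multiply A:B by 7 → 70:7
Multiply B:C by 1 → 7:2
Combined: 70:7:2
GCD = 1
= 70:7:2

70:7:2


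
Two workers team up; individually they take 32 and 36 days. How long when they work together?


Rate of A = 1/32 per day
Rate of B = 1/36 per day
Combined rate = 1/32 + 1/36 = 68/1152 ≈ 0.0590 per day
Days = 1 / combined rate = 1152/68
≈ 16.94 days

16.94 days


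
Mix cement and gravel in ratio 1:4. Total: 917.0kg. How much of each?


Total parts = 1 + 4 = 5
cement: 917.0 × 1/5 = 183.4kg
gravel: 917.0 × 4/5 = 733.6kg
= 183.4kg and 733.6kg

183.4kg and 733.6kg


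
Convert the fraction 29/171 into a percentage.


Percentage = (part / whole) × 100
= (29 / 171) × 100
≈ 16.96%

16.96%


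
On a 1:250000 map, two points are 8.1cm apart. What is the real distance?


Real distance = map distance × scale
= 8.1cm × 250000
= 2025000 cm = 20250.0 m
= 20.250 km

20.250 km


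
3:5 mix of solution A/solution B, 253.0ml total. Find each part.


Total parts = 3 + 5 = 8
solution A: 253.0 × 3/8 = 94.9ml
solution B: 253.0 × 5/8 = 158.1ml
= 94.9ml and 158.1ml

94.9ml and 158.1ml


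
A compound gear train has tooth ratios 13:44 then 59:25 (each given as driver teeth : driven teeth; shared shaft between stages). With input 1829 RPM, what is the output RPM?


Stage 1: RPM_B = RPM_A × t_A/t_B = 1829 × 13/44 = 23777/44 ≈ 540.39
B and C share a shaft → RPM_C = RPM_B
Stage 2: RPM_D = RPM_C × t_C/t_D = RPM_A × (t_A×t_C)/(t_B×t_D)
Overall ratio = (13×59)/(44×25) = 767/1100
RPM_D = 1829 × 767/1100 = 1402843/1100
≈ 1275.31 RPM

1275.31 RPM


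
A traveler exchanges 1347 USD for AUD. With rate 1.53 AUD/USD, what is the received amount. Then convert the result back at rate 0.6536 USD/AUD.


Amount × rate = 1347 × 1.53 = 2060.91 AUD
Round-trip: 2060.91 × 0.6536 = 1347.01 USD
= 2060.91 AUD, then 1347.01 USD

2060.91 AUD, then 1347.01 USD


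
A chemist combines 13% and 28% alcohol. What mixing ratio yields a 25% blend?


Let x parts of 13% mix with y parts of 28%.
13x + 28y = 25(x + y)
13x + 28y = 25x + 25y
x(13 - 25) = y(25 - 28)
x/y = (28 - 25)/(25 - 13) = 3/12
Simplify: 1:4
= 1:4

1:4


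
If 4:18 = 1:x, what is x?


Cross multiply: 4 × x = 18 × 1
4x = 18
x = 18 / 4
= 4.50

4.50


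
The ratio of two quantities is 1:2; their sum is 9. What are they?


Let A = 1k, B = 2k.
1k + 2k = 9
3k = 9 → k = 9/3 = 3
A = 1×3 = 3, B = 2×3 = 6
= A = 3, B = 6

A = 3, B = 6


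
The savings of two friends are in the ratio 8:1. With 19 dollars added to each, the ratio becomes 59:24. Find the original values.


Let A = 8k, B = 1k.
(8k + 19) / (1k + 19) = 59/24
Cross-multiply: 24(8k + 19) = 59(1k + 19)
192k + 456 = 59k + 1121
192k - 59k = 1121 - 456
133k = 665
k = 665/133 = 5
A = 8×5 = 40, B = 1×5 = 5
= A = 40, B = 5

A = 40, B = 5


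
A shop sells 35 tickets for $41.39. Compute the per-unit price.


Unit rate = total / quantity
= 41.39 / 35
= $1.18 per unit

$1.18 per unit


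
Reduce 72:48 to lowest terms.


GCD(72, 48) = 24
72/24 : 48/24
= 3:2

3:2


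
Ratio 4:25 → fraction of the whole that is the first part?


Total parts = 4 + 25 = 29
First part: 4/29 = 4/29
= 4/29

4/29


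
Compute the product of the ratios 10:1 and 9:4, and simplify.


Compound ratio = (10×9) : (1×4)
= 90:4
GCD = 2
= 45:2

45:2


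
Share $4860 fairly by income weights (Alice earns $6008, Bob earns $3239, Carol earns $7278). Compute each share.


Total income = 6008 + 3239 + 7278 = $16525
Alice: $4860 × 6008/16525 = $1766.95
Bob: $4860 × 3239/16525 = $952.59
Carol: $4860 × 7278/16525 = $2140.46
= Alice: $1766.95, Bob: $952.59, Carol: $2140.46

Alice: $1766.95, Bob: $952.59, Carol: $2140.46


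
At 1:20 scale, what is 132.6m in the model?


Model size = real / scale
= 132.6 / 20
= 6.6300 m

6.6300 m


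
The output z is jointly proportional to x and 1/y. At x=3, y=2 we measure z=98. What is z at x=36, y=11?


z = k·x/y
Solve for k using the known point: k = z·y/x = 98×2/3 = 196/3 ≈ 65.3333
Now evaluate at x=36, y=11:
z = k × 36 / 11 = (196 × 36) / (3 × 11) = 7056/33
≈ 213.8182

213.8182


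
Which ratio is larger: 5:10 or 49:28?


5/10 = 0.5000
49/28 = 1.7500
0.5000 < 1.7500, so 5:10 is less
= 49:28

49:28


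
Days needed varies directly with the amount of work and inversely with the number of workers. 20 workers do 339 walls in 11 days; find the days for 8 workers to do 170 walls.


Days ∝ work / workers, so d₂ = d₁ × (m₁/m₂) × (w₂/w₁)
Workers factor (inverse): 20/8 = 2.5000
Work factor (direct): 170/339 ≈ 0.5015
d₂ = 11 × 20/8 × 170/339 = (11 × 20 × 170) / (8 × 339) = 37400/2712
≈ 13.79 days

13.79 days


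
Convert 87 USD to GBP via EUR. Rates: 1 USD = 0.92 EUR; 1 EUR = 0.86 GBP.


Step 1: 87 USD × 0.92 = 80.04 EUR
Step 2: 80.04 EUR × 0.86 = 68.83 GBP
Implied rate USD→GBP = 0.92 × 0.86 = 0.7912
= 68.83 GBP

68.83 GBP


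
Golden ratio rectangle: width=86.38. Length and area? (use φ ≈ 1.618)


φ = (1 + √5) / 2 ≈ 1.618
Length = width × φ = 86.38 × 1.618 = 139.76284
≈ 139.76
Area = width × length = 86.38 × 139.76284 = 12072.7141192 ≈ 12072.71
= Length: 139.76, Area: 12072.71

Length: 139.76, Area: 12072.71


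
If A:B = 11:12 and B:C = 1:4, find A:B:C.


Match B: multiply A:B by 1 → 11:12
Multiply B:C by 12 → 12:48
Combined: 11:12:48
GCD = 1
= 11:12:48

11:12:48


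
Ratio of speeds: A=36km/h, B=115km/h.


Ratio = 36:115
GCD = 1
Simplified = 36:115
Time ratio (same distance) = 115:36
Speed ratio = 36:115

36:115


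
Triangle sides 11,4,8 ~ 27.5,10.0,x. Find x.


Scale factor = 27.5/11 = 2.5
Missing side = 8 × 2.5
= 20.0

20.0


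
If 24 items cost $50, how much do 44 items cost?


Direct proportion: y/x = constant
k = 50/24 ≈ 2.0833
y₂ = k × 44 = 50 × 44 / 24 = 2200/24
≈ 91.67

91.67


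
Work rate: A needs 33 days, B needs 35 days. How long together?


Rate of A = 1/33 per day
Rate of B = 1/35 per day
Combined rate = 1/33 + 1/35 = 68/1155 ≈ 0.0589 per day
Days = 1 / combined rate = 1155/68
≈ 16.99 days

16.99 days


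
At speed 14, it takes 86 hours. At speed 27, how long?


Inverse proportion: x × y = constant
k = 14 × 86 = 1204
y₂ = k / 27 = 1204 / 27
= 44.59

44.59


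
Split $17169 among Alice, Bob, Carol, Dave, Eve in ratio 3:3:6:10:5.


Total parts = 3 + 3 + 6 + 10 + 5 = 27
Alice: 17169 × 3/27 = 1907.67
Bob: 17169 × 3/27 = 1907.67
Carol: 17169 × 6/27 = 3815.33
Dave: 17169 × 10/27 = 6358.89
Eve: 17169 × 5/27 = 3179.44
= Alice: $1907.67, Bob: $1907.67, Carol: $3815.33, Dave: $6358.89, Eve: $3179.44

Alice: $1907.67, Bob: $1907.67, Carol: $3815.33, Dave: $6358.89, Eve: $3179.44


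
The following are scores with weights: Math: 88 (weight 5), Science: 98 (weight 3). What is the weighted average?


Numerator = 88×5 + 98×3
= 440 + 294
= 734
Total weight = 8
Weighted avg = 734/8
= 91.75

91.75


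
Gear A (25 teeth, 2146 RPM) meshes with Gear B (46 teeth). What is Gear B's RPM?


Gear ratio = 25:46 = 25:46
RPM_B = RPM_A × (teeth_A / teeth_B)
= 2146 × (25/46)
= 1166.3 RPM

1166.3 RPM


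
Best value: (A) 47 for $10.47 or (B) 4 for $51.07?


Deal A: $10.47/47 = $0.2228/unit
Deal B: $51.07/4 = $12.7675/unit
A is cheaper per unit
= Deal A

Deal A


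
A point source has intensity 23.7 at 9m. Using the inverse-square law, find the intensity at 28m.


I₁d₁² = I₂d₂²
I₂ = I₁ × (d₁/d₂)²
= 23.7 × (9/28)²
= 23.7 × 81/784
= 1919.7/784
≈ 2.4486

2.4486


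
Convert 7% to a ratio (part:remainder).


7% means 7 parts out of 100; remainder = 93
Part : remainder = 7:93
GCD = 1
= 7:93

7:93


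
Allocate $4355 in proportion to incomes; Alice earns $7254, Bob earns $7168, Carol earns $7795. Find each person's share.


Total income = 7254 + 7168 + 7795 = $22217
Alice: $4355 × 7254/22217 = $1421.94
Bob: $4355 × 7168/22217 = $1405.08
Carol: $4355 × 7795/22217 = $1527.98
= Alice: $1421.94, Bob: $1405.08, Carol: $1527.98

Alice: $1421.94, Bob: $1405.08, Carol: $1527.98


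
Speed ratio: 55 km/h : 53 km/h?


Ratio = 55:53
GCD = 1
Simplified = 55:53
Time ratio (same distance) = 53:55
Speed ratio = 55:53

55:53
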